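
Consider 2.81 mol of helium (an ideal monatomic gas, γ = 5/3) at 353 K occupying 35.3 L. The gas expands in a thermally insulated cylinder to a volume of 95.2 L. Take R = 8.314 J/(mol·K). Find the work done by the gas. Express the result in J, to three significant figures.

W ≈ 5990 J

Adiabatic: TV^(γ−1) = const with γ = 5/3.
T₂ = T₁ (V₁/V₂)^(γ−1) = 353 × (35.3/95.2)^0.667 = 353 × 0.5161 = 182.2 K.
W_by = nCᵥ(T₁ − T₂) = (2.81)(12.47)(353 − 182.2) = 5986 J.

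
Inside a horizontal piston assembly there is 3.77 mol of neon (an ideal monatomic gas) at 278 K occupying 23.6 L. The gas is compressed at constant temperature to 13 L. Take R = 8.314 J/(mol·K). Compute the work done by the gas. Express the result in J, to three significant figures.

W ≈ -5200 J

Isothermal: W = nRT ln(V₂/V₁).
W = (3.77)(8.314)(278) × ln(13/23.6)
  = 8714 × -0.5963
W_by_gas = -5196 J.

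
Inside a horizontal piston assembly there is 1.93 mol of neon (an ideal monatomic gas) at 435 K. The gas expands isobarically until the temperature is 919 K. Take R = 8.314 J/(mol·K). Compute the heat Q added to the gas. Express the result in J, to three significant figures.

Isobaric: W = nRΔT = (1.93)(8.314)(484) = 7766 J.
ΔU = nCᵥΔT with Cᵥ = 3R/2: ΔU = (1.93)(12.47)(484) = 11649 J.
Q = ΔU + W = 11649 + 7766 = 19416 J.

Q ≈ 19400 J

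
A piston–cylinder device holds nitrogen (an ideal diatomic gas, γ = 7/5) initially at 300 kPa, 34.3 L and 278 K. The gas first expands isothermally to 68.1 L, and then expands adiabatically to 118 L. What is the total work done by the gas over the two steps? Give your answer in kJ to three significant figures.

Step 1 (isothermal): W = P₁V₁ ln(V₂/V₁) = (10290) ln(68.1/34.3) = 7057 J.
After step 1: P = 151.1 kPa, V = 68.1 L, T = 278 K.
Step 2 (adiabatic): W = (P₁V₁ − P₂V₂)/(γ−1) = (10290 − 8259)/0.4 = 5078 J.
W_total = 7057 + 5078 = 12135 J.

W_total ≈ 12.1 kJ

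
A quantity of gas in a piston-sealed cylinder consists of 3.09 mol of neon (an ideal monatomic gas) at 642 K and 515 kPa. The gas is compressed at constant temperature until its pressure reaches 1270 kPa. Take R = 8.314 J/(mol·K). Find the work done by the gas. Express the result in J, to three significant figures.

W ≈ -14900 J

Isothermal process: W = nRT ln(V₂/V₁) = nRT ln(P₁/P₂).
W = (3.09)(8.314)(642) × ln(515/1270)
  = 16493 × ln(0.4055) = 16493 × -0.9026
W_by_gas = -14887 J.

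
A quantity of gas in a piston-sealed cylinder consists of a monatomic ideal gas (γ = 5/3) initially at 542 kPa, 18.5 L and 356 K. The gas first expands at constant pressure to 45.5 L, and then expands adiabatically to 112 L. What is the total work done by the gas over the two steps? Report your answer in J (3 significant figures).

Step 1 (isobaric): W = PΔV = (542 kPa)(45.5 − 18.5 L) = 14634 J.
After step 1: P = 542 kPa, V = 45.5 L, T = 875.6 K.
Step 2 (adiabatic): W = (P₁V₁ − P₂V₂)/(γ−1) = (24661 − 13527)/0.667 = 16701 J.
W_total = 14634 + 16701 = 31335 J.

W_total ≈ 31300 J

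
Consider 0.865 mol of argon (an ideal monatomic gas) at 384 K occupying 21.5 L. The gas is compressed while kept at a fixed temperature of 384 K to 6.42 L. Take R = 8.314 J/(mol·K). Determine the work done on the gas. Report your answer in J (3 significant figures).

Isothermal: W = nRT ln(V₂/V₁).
W = (0.865)(8.314)(384) × ln(6.42/21.5)
  = 2762 × -1.209
W_by_gas = -3338 J; work on gas = −W_by = 3338 J.

W ≈ 3340 J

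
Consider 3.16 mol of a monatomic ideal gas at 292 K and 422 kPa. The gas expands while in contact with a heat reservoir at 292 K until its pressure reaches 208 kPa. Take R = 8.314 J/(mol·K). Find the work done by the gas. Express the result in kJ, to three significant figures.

Isothermal process: W = nRT ln(V₂/V₁) = nRT ln(P₁/P₂).
W = (3.16)(8.314)(292) × ln(422/208)
  = 7671 × ln(2.029) = 7671 × 0.7075
W_by_gas = 5427 J.

W ≈ 5.43 kJ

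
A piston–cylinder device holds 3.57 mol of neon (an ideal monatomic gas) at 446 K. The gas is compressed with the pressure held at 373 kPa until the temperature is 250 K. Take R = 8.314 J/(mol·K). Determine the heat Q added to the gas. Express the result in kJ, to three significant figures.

Isobaric: W = nRΔT = (3.57)(8.314)(-196) = -5817 J.
ΔU = nCᵥΔT with Cᵥ = 3R/2: ΔU = (3.57)(12.47)(-196) = -8726 J.
Q = ΔU + W = -8726 − 5817 = -14544 J.

Q ≈ -14.5 kJ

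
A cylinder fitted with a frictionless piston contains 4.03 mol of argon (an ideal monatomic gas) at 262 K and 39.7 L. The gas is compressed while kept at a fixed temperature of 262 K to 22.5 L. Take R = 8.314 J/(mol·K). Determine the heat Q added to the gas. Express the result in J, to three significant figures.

Isothermal ⇒ ΔU = 0, so Q = W = nRT ln(V₂/V₁).
Q = (4.03)(8.314)(262) ln(22.5/39.7) = 8778 × -0.5678 = -4985 J.

Q ≈ -4980 J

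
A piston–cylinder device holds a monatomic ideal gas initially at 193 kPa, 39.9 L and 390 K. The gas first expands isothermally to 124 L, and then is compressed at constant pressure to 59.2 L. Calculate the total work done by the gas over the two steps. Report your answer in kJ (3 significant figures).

Step 1 (isothermal): W = P₁V₁ ln(V₂/V₁) = (7701) ln(124/39.9) = 8732 J.
After step 1: P = 62.1 kPa, V = 124 L, T = 390 K.
Step 2 (isobaric): W = PΔV = (62.1 kPa)(59.2 − 124 L) = -4024 J.
W_total = 8732 − 4024 = 4708 J.

W_total ≈ 4.71 kJ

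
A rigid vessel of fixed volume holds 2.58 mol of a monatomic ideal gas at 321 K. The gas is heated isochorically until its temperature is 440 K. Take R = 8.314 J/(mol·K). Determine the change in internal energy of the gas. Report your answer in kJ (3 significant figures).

Constant volume ⇒ W = 0, so Q = ΔU = nCᵥΔT with Cᵥ = 3R/2 = 12.47 J/(mol·K).
ΔU = (2.58)(12.47)(440 − 321) = 3829 J.

ΔU ≈ 3.83 kJ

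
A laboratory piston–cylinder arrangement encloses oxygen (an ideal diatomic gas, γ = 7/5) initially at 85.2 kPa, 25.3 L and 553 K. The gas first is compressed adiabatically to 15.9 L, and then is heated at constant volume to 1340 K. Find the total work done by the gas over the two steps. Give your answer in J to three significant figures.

W_total ≈ -1100 J

Step 1 (adiabatic): W = (P₁V₁ − P₂V₂)/(γ−1) = (2156 − 2596)/0.4 = -1100 J.
Step 2 (isochoric): W = 0 (constant volume).
W_total = -1100 + 0 = -1100 J.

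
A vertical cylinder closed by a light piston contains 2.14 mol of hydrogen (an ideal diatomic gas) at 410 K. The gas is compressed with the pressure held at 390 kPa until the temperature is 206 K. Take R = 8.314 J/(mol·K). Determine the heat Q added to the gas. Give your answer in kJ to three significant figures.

Q ≈ -12.7 kJ

Isobaric: W = nRΔT = (2.14)(8.314)(-204) = -3630 J.
ΔU = nCᵥΔT with Cᵥ = 5R/2: ΔU = (2.14)(20.79)(-204) = -9074 J.
Q = ΔU + W = -9074 − 3630 = -12703 J.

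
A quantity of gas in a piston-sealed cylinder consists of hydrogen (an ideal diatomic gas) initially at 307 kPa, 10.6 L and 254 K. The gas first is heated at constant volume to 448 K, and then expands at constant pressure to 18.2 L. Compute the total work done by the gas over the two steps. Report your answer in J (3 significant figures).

W_total ≈ 4120 J

Step 1 (isochoric): W = 0 (constant volume).
After step 1: P = 541.5 kPa (V unchanged).
Step 2 (isobaric): W = PΔV = (541.5 kPa)(18.2 − 10.6 L) = 4115 J.
W_total = 0 + 4115 = 4115 J.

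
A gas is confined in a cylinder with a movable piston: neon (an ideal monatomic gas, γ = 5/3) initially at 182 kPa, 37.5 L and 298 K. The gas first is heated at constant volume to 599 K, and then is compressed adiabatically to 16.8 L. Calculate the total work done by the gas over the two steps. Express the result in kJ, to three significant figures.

Step 1 (isochoric): W = 0 (constant volume).
After step 1: P = 365.8 kPa (V unchanged).
Step 2 (adiabatic): W = (P₁V₁ − P₂V₂)/(γ−1) = (13719 − 23431)/0.667 = -14569 J.
W_total = 0 − 14569 = -14569 J.

W_total ≈ -14.6 kJ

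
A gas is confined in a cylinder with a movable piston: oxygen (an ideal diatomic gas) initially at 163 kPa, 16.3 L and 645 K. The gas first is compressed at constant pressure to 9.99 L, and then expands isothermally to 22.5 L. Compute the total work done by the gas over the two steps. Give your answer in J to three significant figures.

Step 1 (isobaric): W = PΔV = (163 kPa)(9.99 − 16.3 L) = -1029 J.
After step 1: P = 163 kPa, V = 9.99 L, T = 395.3 K.
Step 2 (isothermal): W = P₁V₁ ln(V₂/V₁) = (1628) ln(22.5/9.99) = 1322 J.
W_total = -1029 + 1322 = 293.6 J.

W_total ≈ 294 J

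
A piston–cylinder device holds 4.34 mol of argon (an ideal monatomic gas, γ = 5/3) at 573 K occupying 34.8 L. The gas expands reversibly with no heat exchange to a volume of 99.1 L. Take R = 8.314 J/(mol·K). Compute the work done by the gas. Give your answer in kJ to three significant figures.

Adiabatic: TV^(γ−1) = const with γ = 5/3.
T₂ = T₁ (V₁/V₂)^(γ−1) = 573 × (34.8/99.1)^0.667 = 573 × 0.4977 = 285.2 K.
W_by = nCᵥ(T₁ − T₂) = (4.34)(12.47)(573 − 285.2) = 15577 J.

W ≈ 15.6 kJ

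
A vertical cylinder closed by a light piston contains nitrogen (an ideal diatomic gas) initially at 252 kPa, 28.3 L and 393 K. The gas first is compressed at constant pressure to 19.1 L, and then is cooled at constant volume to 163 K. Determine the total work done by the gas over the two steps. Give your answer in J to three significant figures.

W_total ≈ -2320 J

Step 1 (isobaric): W = PΔV = (252 kPa)(19.1 − 28.3 L) = -2318 J.
Step 2 (isochoric): W = 0 (constant volume).
W_total = -2318 + 0 = -2318 J.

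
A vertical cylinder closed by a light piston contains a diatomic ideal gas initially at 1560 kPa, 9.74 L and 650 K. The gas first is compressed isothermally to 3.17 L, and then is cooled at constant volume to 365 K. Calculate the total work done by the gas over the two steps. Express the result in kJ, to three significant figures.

W_total ≈ -17.1 kJ

Step 1 (isothermal): W = P₁V₁ ln(V₂/V₁) = (15194) ln(3.17/9.74) = -17056 J.
Step 2 (isochoric): W = 0 (constant volume).
W_total = -17056 + 0 = -17056 J.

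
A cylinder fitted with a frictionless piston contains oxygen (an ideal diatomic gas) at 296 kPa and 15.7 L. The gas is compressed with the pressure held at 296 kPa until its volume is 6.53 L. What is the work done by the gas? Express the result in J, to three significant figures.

Isobaric: W = P ΔV.
W = (296 kPa)(6.53 − 15.7 L) = (296)(-9.17) = -2714 J.

W ≈ -2710 J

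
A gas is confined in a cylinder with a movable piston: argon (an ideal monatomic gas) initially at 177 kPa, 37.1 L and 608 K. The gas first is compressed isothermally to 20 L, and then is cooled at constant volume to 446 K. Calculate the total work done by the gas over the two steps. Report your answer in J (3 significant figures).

Step 1 (isothermal): W = P₁V₁ ln(V₂/V₁) = (6567) ln(20/37.1) = -4057 J.
Step 2 (isochoric): W = 0 (constant volume).
W_total = -4057 + 0 = -4057 J.

W_total ≈ -4060 J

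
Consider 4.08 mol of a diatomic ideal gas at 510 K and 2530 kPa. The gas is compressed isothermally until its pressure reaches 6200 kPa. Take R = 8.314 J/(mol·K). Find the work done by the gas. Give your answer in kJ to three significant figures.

W ≈ -15.5 kJ

Isothermal process: W = nRT ln(V₂/V₁) = nRT ln(P₁/P₂).
W = (4.08)(8.314)(510) × ln(2530/6200)
  = 17300 × ln(0.4081) = 17300 × -0.8963
W_by_gas = -15506 J.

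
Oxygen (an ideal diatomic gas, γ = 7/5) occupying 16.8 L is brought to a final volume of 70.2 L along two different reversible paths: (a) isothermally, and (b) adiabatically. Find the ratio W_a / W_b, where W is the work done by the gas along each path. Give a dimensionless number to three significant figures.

Path (a) isothermal: W = P₁V₁ ln(V₂/V₁) → W_a/(P₁V₁) = 1.43.
Path (b) adiabatic: W = P₁V₁(1 − (V₁/V₂)^(γ−1))/(γ−1) → W_b/(P₁V₁) = 1.089.
W_a / W_b = 1.43 / 1.089 = 1.313.

W_a / W_b ≈ 1.31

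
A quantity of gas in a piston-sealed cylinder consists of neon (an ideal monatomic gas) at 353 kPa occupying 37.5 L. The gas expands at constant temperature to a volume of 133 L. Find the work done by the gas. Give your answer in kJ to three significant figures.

Isothermal: W = nRT ln(V₂/V₁) = P₁V₁ ln(V₂/V₁).
P₁V₁ = (353 kPa)(37.5 L) = 13238 J.
W = 13238 × ln(133/37.5) = 13238 × 1.266
W_by_gas = 16759 J.

W ≈ 16.8 kJ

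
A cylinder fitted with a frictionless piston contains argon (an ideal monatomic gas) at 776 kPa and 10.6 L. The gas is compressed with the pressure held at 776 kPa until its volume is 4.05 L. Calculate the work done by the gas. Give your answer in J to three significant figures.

W ≈ -5080 J

Isobaric: W = P ΔV.
W = (776 kPa)(4.05 − 10.6 L) = (776)(-6.55) = -5083 J.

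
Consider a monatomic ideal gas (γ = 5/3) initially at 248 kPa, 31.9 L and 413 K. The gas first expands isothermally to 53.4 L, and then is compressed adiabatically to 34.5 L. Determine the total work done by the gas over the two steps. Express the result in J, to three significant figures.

W_total ≈ 64.0 J

Step 1 (isothermal): W = P₁V₁ ln(V₂/V₁) = (7911) ln(53.4/31.9) = 4076 J.
After step 1: P = 148.1 kPa, V = 53.4 L, T = 413 K.
Step 2 (adiabatic): W = (P₁V₁ − P₂V₂)/(γ−1) = (7911 − 10586)/0.667 = -4012 J.
W_total = 4076 − 4012 = 63.98 J.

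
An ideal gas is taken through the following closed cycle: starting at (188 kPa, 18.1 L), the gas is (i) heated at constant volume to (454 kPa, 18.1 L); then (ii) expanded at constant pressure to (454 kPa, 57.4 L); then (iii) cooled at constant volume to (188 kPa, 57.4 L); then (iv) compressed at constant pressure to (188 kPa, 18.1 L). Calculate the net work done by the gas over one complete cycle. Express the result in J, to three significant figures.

W_net ≈ 10500 J

Constant-volume legs do no work.
W(ii) = (454)(57.4 − 18.1) = 17842 J; W(iv) = (188)(18.1 − 57.4) = -7388 J.
W_net = 17842 − 7388 = 10454 J (the clockwise enclosed area).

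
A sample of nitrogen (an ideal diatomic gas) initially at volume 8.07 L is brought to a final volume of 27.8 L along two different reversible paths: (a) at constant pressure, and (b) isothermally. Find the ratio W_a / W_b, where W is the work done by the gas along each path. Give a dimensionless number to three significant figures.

W_a / W_b ≈ 1.98

Path (a) isobaric: W = P₁(V₂ − V₁) → W_a/(P₁V₁) = 2.445.
Path (b) isothermal: W = P₁V₁ ln(V₂/V₁) → W_b/(P₁V₁) = 1.237.
W_a / W_b = 2.445 / 1.237 = 1.977.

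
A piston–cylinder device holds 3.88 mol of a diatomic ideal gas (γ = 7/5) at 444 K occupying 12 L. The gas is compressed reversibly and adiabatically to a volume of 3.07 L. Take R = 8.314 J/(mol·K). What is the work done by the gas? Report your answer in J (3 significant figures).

W ≈ -26000 J

Adiabatic: TV^(γ−1) = const with γ = 7/5.
T₂ = T₁ (V₁/V₂)^(γ−1) = 444 × (12/3.07)^0.4 = 444 × 1.725 = 765.9 K.
W_by = nCᵥ(T₁ − T₂) = (3.88)(20.79)(444 − 765.9) = -25964 J.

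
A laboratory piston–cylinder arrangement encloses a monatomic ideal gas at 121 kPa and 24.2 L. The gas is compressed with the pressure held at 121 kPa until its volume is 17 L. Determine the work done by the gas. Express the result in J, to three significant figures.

Isobaric: W = P ΔV.
W = (121 kPa)(17 − 24.2 L) = (121)(-7.2) = -871.2 J.

W ≈ -871 J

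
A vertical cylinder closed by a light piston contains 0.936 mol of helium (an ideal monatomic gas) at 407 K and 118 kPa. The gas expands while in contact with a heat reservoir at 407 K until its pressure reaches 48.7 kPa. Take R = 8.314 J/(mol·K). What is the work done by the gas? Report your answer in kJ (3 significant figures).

W ≈ 2.80 kJ

Isothermal process: W = nRT ln(V₂/V₁) = nRT ln(P₁/P₂).
W = (0.936)(8.314)(407) × ln(118/48.7)
  = 3167 × ln(2.423) = 3167 × 0.885
W_by_gas = 2803 J.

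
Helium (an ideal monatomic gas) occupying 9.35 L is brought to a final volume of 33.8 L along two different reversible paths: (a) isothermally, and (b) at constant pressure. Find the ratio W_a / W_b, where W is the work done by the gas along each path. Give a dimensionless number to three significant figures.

Path (a) isothermal: W = P₁V₁ ln(V₂/V₁) → W_a/(P₁V₁) = 1.285.
Path (b) isobaric: W = P₁(V₂ − V₁) → W_b/(P₁V₁) = 2.615.
W_a / W_b = 1.285 / 2.615 = 0.4914.

W_a / W_b ≈ 0.491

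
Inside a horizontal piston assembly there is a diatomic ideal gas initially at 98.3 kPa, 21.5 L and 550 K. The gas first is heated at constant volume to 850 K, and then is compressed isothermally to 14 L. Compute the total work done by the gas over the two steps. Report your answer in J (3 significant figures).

Step 1 (isochoric): W = 0 (constant volume).
After step 1: P = 151.9 kPa (V unchanged).
Step 2 (isothermal): W = P₁V₁ ln(V₂/V₁) = (3266) ln(14/21.5) = -1401 J.
W_total = 0 − 1401 = -1401 J.

W_total ≈ -1400 J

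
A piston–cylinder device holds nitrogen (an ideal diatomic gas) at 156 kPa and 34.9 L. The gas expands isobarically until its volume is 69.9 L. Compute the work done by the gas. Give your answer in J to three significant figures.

W ≈ 5460 J

Isobaric: W = P ΔV.
W = (156 kPa)(69.9 − 34.9 L) = (156)(35) = 5460 J.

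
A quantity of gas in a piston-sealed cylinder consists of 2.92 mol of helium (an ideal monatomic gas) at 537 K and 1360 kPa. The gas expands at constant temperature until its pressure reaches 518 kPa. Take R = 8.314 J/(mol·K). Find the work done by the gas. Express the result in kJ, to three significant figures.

Isothermal process: W = nRT ln(V₂/V₁) = nRT ln(P₁/P₂).
W = (2.92)(8.314)(537) × ln(1360/518)
  = 13037 × ln(2.625) = 13037 × 0.9653
W_by_gas = 12584 J.

W ≈ 12.6 kJ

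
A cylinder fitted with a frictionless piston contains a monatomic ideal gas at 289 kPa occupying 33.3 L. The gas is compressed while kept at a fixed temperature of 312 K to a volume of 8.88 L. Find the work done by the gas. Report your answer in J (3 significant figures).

W ≈ -12700 J

Isothermal: W = nRT ln(V₂/V₁) = P₁V₁ ln(V₂/V₁).
P₁V₁ = (289 kPa)(33.3 L) = 9624 J.
W = 9624 × ln(8.88/33.3) = 9624 × -1.322
W_by_gas = -12720 J.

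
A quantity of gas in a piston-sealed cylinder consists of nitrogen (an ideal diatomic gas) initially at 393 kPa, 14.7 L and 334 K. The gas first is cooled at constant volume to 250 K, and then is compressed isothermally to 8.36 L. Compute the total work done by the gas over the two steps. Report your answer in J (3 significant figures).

Step 1 (isochoric): W = 0 (constant volume).
After step 1: P = 294.2 kPa (V unchanged).
Step 2 (isothermal): W = P₁V₁ ln(V₂/V₁) = (4324) ln(8.36/14.7) = -2441 J.
W_total = 0 − 2441 = -2441 J.

W_total ≈ -2440 J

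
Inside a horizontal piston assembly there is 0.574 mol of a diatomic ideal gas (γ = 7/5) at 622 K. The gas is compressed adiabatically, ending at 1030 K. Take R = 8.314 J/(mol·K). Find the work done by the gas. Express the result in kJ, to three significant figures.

Adiabatic ⇒ Q = 0, so W_by = −ΔU = nCᵥ(T₁ − T₂).
Cᵥ = 5R/2 = 20.79 J/(mol·K).
W = (0.574)(20.79)(622 − 1030) = -4868 J.

W ≈ -4.87 kJ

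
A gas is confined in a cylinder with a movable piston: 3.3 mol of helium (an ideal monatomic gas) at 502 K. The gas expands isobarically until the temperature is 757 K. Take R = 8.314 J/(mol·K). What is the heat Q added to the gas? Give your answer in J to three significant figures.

Isobaric: W = nRΔT = (3.3)(8.314)(255) = 6996 J.
ΔU = nCᵥΔT with Cᵥ = 3R/2: ΔU = (3.3)(12.47)(255) = 10494 J.
Q = ΔU + W = 10494 + 6996 = 17491 J.

Q ≈ 17500 J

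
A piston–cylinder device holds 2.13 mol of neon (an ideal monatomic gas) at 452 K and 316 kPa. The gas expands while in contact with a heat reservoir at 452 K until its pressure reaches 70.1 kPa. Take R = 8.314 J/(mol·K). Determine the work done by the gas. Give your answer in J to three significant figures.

W ≈ 12100 J

Isothermal process: W = nRT ln(V₂/V₁) = nRT ln(P₁/P₂).
W = (2.13)(8.314)(452) × ln(316/70.1)
  = 8004 × ln(4.508) = 8004 × 1.506
W_by_gas = 12053 J.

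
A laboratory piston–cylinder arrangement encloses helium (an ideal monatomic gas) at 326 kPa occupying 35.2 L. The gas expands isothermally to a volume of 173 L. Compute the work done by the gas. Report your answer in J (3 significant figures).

W ≈ 18300 J

Isothermal: W = nRT ln(V₂/V₁) = P₁V₁ ln(V₂/V₁).
P₁V₁ = (326 kPa)(35.2 L) = 11475 J.
W = 11475 × ln(173/35.2) = 11475 × 1.592
W_by_gas = 18271 J.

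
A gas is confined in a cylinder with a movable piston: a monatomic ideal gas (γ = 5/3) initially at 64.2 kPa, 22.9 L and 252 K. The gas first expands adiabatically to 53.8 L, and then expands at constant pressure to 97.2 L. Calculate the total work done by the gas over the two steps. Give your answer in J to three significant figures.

W_total ≈ 1630 J

Step 1 (adiabatic): W = (P₁V₁ − P₂V₂)/(γ−1) = (1470 − 831.9)/0.667 = 957.4 J.
After step 1: P = 15.46 kPa, V = 53.8 L, T = 142.6 K.
Step 2 (isobaric): W = PΔV = (15.46 kPa)(97.2 − 53.8 L) = 671.1 J.
W_total = 957.4 + 671.1 = 1629 J.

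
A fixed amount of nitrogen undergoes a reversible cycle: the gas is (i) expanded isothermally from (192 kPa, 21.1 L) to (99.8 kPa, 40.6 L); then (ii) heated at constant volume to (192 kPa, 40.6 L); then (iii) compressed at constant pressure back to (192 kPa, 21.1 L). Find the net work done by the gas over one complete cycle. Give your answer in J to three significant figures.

W_net ≈ -1090 J

Leg (i): W = PᵢVᵢ ln(V_f/Vᵢ) = (4051) ln(40.6/21.1) = 2651 J.
Leg (ii): W = 0.
Leg (iii): W = PΔV = (192)(21.1 − 40.6) = -3744 J.
W_net = 2651 − 3744 = -1093 J.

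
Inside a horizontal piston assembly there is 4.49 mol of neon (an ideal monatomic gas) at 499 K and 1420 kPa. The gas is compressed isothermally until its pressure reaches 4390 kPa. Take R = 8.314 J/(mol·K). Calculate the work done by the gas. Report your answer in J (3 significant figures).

Isothermal process: W = nRT ln(V₂/V₁) = nRT ln(P₁/P₂).
W = (4.49)(8.314)(499) × ln(1420/4390)
  = 18628 × ln(0.3235) = 18628 × -1.129
W_by_gas = -21024 J.

W ≈ -21000 J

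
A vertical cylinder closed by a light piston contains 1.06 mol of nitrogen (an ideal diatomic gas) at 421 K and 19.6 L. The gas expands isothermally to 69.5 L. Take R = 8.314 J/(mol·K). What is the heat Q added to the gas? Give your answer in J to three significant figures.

Isothermal ⇒ ΔU = 0, so Q = W = nRT ln(V₂/V₁).
Q = (1.06)(8.314)(421) ln(69.5/19.6) = 3710 × 1.266 = 4696 J.

Q ≈ 4700 J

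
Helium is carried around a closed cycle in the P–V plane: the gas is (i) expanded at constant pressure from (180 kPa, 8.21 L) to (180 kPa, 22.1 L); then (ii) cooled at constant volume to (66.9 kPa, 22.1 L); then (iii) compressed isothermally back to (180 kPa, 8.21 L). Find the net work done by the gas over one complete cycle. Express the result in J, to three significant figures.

W_net ≈ 1040 J

Leg (i): W = PΔV = (180)(22.1 − 8.21) = 2500 J.
Leg (ii): W = 0.
Leg (iii): W = PᵢVᵢ ln(V_f/Vᵢ) = (1478) ln(8.21/22.1) = -1464 J.
W_net = 2500 − 1464 = 1036 J.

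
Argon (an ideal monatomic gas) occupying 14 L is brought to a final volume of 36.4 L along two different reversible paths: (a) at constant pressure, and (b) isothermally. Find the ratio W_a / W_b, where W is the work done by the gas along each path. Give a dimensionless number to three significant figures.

Path (a) isobaric: W = P₁(V₂ − V₁) → W_a/(P₁V₁) = 1.6.
Path (b) isothermal: W = P₁V₁ ln(V₂/V₁) → W_b/(P₁V₁) = 0.9555.
W_a / W_b = 1.6 / 0.9555 = 1.674.

W_a / W_b ≈ 1.67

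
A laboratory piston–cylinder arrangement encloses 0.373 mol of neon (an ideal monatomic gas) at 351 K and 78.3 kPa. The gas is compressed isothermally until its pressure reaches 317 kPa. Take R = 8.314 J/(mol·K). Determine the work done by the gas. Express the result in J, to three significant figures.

W ≈ -1520 J

Isothermal process: W = nRT ln(V₂/V₁) = nRT ln(P₁/P₂).
W = (0.373)(8.314)(351) × ln(78.3/317)
  = 1088 × ln(0.247) = 1088 × -1.398
W_by_gas = -1522 J.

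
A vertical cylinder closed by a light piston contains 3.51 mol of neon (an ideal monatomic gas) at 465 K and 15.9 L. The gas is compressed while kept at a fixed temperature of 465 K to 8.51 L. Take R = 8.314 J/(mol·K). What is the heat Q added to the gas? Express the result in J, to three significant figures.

Isothermal ⇒ ΔU = 0, so Q = W = nRT ln(V₂/V₁).
Q = (3.51)(8.314)(465) ln(8.51/15.9) = 13570 × -0.6251 = -8482 J.

Q ≈ -8480 J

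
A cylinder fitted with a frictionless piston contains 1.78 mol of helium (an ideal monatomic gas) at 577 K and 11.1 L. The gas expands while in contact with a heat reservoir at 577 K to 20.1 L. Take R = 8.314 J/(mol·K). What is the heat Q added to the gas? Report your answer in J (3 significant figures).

Isothermal ⇒ ΔU = 0, so Q = W = nRT ln(V₂/V₁).
Q = (1.78)(8.314)(577) ln(20.1/11.1) = 8539 × 0.5938 = 5070 J.

Q ≈ 5070 J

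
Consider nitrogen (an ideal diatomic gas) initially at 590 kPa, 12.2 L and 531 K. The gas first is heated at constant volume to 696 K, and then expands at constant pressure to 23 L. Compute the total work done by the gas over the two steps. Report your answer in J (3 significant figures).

W_total ≈ 8350 J

Step 1 (isochoric): W = 0 (constant volume).
After step 1: P = 773.3 kPa (V unchanged).
Step 2 (isobaric): W = PΔV = (773.3 kPa)(23 − 12.2 L) = 8352 J.
W_total = 0 + 8352 = 8352 J.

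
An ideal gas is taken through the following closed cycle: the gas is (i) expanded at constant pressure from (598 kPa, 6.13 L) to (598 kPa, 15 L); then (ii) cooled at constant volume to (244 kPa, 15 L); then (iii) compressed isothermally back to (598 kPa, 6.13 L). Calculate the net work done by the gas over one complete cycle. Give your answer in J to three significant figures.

Leg (i): W = PΔV = (598)(15 − 6.13) = 5304 J.
Leg (ii): W = 0.
Leg (iii): W = PᵢVᵢ ln(V_f/Vᵢ) = (3660) ln(6.13/15) = -3275 J.
W_net = 5304 − 3275 = 2029 J.

W_net ≈ 2030 J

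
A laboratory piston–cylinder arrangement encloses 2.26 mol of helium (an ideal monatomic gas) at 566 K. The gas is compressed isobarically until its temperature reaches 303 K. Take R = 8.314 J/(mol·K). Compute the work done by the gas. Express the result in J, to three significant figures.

Isobaric: W = P ΔV = nR ΔT.
W = (2.26)(8.314)(303 − 566) = -4942 J.

W ≈ -4940 J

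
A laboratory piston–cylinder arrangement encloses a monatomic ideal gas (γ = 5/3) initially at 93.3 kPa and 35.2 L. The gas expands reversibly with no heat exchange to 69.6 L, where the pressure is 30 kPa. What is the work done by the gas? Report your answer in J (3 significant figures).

W ≈ 1790 J

Adiabatic: W = (P₁V₁ − P₂V₂)/(γ − 1) with γ = 5/3.
P₁V₁ = 3284 J, P₂V₂ = 2088 J.
W = (3284 − 2088) / 0.6667 = 1794 J.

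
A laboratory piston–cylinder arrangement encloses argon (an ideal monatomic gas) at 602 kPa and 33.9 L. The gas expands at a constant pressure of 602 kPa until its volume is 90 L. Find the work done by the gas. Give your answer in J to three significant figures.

W ≈ 33800 J

Isobaric: W = P ΔV.
W = (602 kPa)(90 − 33.9 L) = (602)(56.1) = 33772 J.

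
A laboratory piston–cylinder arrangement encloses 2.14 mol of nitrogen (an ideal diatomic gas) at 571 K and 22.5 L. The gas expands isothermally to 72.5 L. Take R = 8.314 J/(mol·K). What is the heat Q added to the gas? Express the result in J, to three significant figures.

Q ≈ 11900 J

Isothermal ⇒ ΔU = 0, so Q = W = nRT ln(V₂/V₁).
Q = (2.14)(8.314)(571) ln(72.5/22.5) = 10159 × 1.17 = 11887 J.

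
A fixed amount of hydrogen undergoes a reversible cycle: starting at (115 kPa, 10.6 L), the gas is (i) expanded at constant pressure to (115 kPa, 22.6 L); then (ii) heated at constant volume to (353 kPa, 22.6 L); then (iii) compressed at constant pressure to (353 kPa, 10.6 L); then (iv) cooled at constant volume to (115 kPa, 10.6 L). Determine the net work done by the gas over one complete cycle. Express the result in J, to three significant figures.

Constant-volume legs do no work.
W(i) = (115)(22.6 − 10.6) = 1380 J; W(iii) = (353)(10.6 − 22.6) = -4236 J.
W_net = 1380 − 4236 = -2856 J (the counter-clockwise enclosed area).

W_net ≈ -2860 J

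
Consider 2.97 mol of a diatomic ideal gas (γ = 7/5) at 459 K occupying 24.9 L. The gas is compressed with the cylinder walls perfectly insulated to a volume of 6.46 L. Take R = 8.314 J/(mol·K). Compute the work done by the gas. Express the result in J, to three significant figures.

Adiabatic: TV^(γ−1) = const with γ = 7/5.
T₂ = T₁ (V₁/V₂)^(γ−1) = 459 × (24.9/6.46)^0.4 = 459 × 1.715 = 787.4 K.
W_by = nCᵥ(T₁ − T₂) = (2.97)(20.79)(459 − 787.4) = -20273 J.

W ≈ -20300 J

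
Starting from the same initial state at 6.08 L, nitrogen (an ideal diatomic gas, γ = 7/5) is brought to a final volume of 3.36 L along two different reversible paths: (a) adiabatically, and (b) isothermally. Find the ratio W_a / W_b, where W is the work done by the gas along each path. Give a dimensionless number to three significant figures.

Path (a) adiabatic: W = P₁V₁(1 − (V₁/V₂)^(γ−1))/(γ−1) → W_a/(P₁V₁) = -0.6693.
Path (b) isothermal: W = P₁V₁ ln(V₂/V₁) → W_b/(P₁V₁) = -0.5931.
W_a / W_b = -0.6693 / -0.5931 = 1.129.

W_a / W_b ≈ 1.13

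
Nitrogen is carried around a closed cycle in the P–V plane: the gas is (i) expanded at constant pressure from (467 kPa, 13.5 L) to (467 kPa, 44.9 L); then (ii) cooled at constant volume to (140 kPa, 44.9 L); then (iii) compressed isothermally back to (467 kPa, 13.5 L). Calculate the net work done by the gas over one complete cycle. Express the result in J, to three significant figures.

W_net ≈ 7110 J

Leg (i): W = PΔV = (467)(44.9 − 13.5) = 14664 J.
Leg (ii): W = 0.
Leg (iii): W = PᵢVᵢ ln(V_f/Vᵢ) = (6286) ln(13.5/44.9) = -7554 J.
W_net = 14664 − 7554 = 7110 J.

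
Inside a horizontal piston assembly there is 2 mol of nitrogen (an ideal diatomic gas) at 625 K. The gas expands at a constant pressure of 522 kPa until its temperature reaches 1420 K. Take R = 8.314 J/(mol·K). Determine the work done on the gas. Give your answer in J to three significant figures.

W ≈ -13200 J

Isobaric: W = P ΔV = nR ΔT.
W = (2)(8.314)(1420 − 625) = 13219 J.
Work on gas = −W_by = -13219 J.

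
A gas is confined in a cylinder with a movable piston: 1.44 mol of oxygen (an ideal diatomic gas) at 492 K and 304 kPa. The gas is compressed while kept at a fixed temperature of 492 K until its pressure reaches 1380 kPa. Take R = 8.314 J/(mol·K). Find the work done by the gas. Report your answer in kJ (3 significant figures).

W ≈ -8.91 kJ

Isothermal process: W = nRT ln(V₂/V₁) = nRT ln(P₁/P₂).
W = (1.44)(8.314)(492) × ln(304/1380)
  = 5890 × ln(0.2203) = 5890 × -1.513
W_by_gas = -8911 J.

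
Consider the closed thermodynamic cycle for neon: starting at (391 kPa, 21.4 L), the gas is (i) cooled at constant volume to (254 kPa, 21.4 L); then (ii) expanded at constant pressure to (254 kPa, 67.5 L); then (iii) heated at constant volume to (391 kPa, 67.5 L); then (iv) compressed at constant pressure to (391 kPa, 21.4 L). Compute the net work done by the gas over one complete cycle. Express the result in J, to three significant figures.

W_net ≈ -6320 J

Constant-volume legs do no work.
W(ii) = (254)(67.5 − 21.4) = 11709 J; W(iv) = (391)(21.4 − 67.5) = -18025 J.
W_net = 11709 − 18025 = -6316 J (the counter-clockwise enclosed area).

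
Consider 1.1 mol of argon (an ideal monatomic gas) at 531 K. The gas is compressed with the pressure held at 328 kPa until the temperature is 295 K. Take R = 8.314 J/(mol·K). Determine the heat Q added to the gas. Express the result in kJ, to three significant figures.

Isobaric: W = nRΔT = (1.1)(8.314)(-236) = -2158 J.
ΔU = nCᵥΔT with Cᵥ = 3R/2: ΔU = (1.1)(12.47)(-236) = -3237 J.
Q = ΔU + W = -3237 − 2158 = -5396 J.

Q ≈ -5.40 kJ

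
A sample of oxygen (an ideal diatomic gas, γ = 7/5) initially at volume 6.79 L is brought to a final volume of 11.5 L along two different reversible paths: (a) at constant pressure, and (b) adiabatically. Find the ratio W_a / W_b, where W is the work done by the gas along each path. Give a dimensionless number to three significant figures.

W_a / W_b ≈ 1.46

Path (a) isobaric: W = P₁(V₂ − V₁) → W_a/(P₁V₁) = 0.6937.
Path (b) adiabatic: W = P₁V₁(1 − (V₁/V₂)^(γ−1))/(γ−1) → W_b/(P₁V₁) = 0.4751.
W_a / W_b = 0.6937 / 0.4751 = 1.46.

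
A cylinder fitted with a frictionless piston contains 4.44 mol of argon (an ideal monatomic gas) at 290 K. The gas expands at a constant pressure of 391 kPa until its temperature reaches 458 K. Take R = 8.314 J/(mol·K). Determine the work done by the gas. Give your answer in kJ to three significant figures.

W ≈ 6.20 kJ

Isobaric: W = P ΔV = nR ΔT.
W = (4.44)(8.314)(458 − 290) = 6202 J.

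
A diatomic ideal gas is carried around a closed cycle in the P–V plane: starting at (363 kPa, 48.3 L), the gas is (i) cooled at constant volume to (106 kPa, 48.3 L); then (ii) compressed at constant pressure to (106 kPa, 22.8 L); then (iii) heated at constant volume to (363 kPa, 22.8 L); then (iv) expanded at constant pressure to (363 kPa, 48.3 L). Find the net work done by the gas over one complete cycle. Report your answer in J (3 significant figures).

Constant-volume legs do no work.
W(ii) = (106)(22.8 − 48.3) = -2703 J; W(iv) = (363)(48.3 − 22.8) = 9256 J.
W_net = -2703 + 9256 = 6553 J (the clockwise enclosed area).

W_net ≈ 6550 J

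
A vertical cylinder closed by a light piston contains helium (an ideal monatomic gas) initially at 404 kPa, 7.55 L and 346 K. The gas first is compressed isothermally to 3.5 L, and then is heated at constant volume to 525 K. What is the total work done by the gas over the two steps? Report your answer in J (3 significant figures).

W_total ≈ -2340 J

Step 1 (isothermal): W = P₁V₁ ln(V₂/V₁) = (3050) ln(3.5/7.55) = -2345 J.
Step 2 (isochoric): W = 0 (constant volume).
W_total = -2345 + 0 = -2345 J.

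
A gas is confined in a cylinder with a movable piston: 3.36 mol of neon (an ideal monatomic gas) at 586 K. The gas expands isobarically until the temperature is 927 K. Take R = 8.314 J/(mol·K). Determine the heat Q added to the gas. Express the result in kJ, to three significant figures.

Q ≈ 23.8 kJ

Isobaric: W = nRΔT = (3.36)(8.314)(341) = 9526 J.
ΔU = nCᵥΔT with Cᵥ = 3R/2: ΔU = (3.36)(12.47)(341) = 14289 J.
Q = ΔU + W = 14289 + 9526 = 23815 J.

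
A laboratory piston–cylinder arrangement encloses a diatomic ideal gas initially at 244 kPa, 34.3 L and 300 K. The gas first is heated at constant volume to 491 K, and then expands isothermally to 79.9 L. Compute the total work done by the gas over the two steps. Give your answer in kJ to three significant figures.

W_total ≈ 11.6 kJ

Step 1 (isochoric): W = 0 (constant volume).
After step 1: P = 399.3 kPa (V unchanged).
Step 2 (isothermal): W = P₁V₁ ln(V₂/V₁) = (13698) ln(79.9/34.3) = 11583 J.
W_total = 0 + 11583 = 11583 J.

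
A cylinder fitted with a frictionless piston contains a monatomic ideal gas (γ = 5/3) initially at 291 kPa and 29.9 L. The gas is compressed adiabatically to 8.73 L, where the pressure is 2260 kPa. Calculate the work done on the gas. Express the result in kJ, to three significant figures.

Adiabatic: W = (P₁V₁ − P₂V₂)/(γ − 1) with γ = 5/3.
P₁V₁ = 8701 J, P₂V₂ = 19730 J.
W = (8701 − 19730) / 0.6667 = -16543 J.
Work on gas = −W_by = 16543 J.

W ≈ 16.5 kJ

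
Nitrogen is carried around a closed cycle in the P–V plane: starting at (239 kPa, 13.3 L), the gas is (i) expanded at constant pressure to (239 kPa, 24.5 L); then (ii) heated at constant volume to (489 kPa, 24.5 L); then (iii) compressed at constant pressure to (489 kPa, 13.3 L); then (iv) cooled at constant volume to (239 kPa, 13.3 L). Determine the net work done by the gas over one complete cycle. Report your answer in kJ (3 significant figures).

Constant-volume legs do no work.
W(i) = (239)(24.5 − 13.3) = 2677 J; W(iii) = (489)(13.3 − 24.5) = -5477 J.
W_net = 2677 − 5477 = -2800 J (the counter-clockwise enclosed area).

W_net ≈ -2.80 kJ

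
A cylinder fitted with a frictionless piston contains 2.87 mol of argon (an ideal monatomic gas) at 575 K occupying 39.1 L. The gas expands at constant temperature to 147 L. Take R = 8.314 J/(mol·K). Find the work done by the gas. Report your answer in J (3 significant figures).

W ≈ 18200 J

Isothermal: W = nRT ln(V₂/V₁).
W = (2.87)(8.314)(575) × ln(147/39.1)
  = 13720 × 1.324
W_by_gas = 18170 J.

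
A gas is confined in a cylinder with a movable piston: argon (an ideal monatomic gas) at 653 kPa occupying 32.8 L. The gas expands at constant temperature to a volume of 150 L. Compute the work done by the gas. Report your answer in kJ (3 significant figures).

Isothermal: W = nRT ln(V₂/V₁) = P₁V₁ ln(V₂/V₁).
P₁V₁ = (653 kPa)(32.8 L) = 21418 J.
W = 21418 × ln(150/32.8) = 21418 × 1.52
W_by_gas = 32560 J.

W ≈ 32.6 kJ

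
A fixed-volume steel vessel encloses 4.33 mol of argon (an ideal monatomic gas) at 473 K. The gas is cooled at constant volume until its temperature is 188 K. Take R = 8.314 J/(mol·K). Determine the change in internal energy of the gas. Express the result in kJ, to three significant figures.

Constant volume ⇒ W = 0, so Q = ΔU = nCᵥΔT with Cᵥ = 3R/2 = 12.47 J/(mol·K).
ΔU = (4.33)(12.47)(188 − 473) = -15390 J.

ΔU ≈ -15.4 kJ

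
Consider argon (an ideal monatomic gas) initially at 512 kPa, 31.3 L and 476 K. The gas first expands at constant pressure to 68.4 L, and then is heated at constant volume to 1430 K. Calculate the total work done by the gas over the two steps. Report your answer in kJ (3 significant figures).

W_total ≈ 19.0 kJ

Step 1 (isobaric): W = PΔV = (512 kPa)(68.4 − 31.3 L) = 18995 J.
Step 2 (isochoric): W = 0 (constant volume).
W_total = 18995 + 0 = 18995 J.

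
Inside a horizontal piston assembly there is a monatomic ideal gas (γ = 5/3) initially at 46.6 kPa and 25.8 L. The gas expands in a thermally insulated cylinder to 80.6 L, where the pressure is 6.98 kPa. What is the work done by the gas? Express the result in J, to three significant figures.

W ≈ 960 J

Adiabatic: W = (P₁V₁ − P₂V₂)/(γ − 1) with γ = 5/3.
P₁V₁ = 1202 J, P₂V₂ = 562.6 J.
W = (1202 − 562.6) / 0.6667 = 959.5 J.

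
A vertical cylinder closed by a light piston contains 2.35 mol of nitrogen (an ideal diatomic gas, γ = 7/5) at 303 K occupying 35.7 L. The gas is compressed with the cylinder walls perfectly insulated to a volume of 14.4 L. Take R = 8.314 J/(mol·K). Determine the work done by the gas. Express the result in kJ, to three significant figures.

Adiabatic: TV^(γ−1) = const with γ = 7/5.
T₂ = T₁ (V₁/V₂)^(γ−1) = 303 × (35.7/14.4)^0.4 = 303 × 1.438 = 435.7 K.
W_by = nCᵥ(T₁ − T₂) = (2.35)(20.79)(303 − 435.7) = -6481 J.

W ≈ -6.48 kJ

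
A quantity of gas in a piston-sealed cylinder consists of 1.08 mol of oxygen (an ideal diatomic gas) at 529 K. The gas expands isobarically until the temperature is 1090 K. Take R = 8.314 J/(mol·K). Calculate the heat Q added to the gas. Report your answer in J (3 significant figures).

Q ≈ 17600 J

Isobaric: W = nRΔT = (1.08)(8.314)(561) = 5037 J.
ΔU = nCᵥΔT with Cᵥ = 5R/2: ΔU = (1.08)(20.79)(561) = 12593 J.
Q = ΔU + W = 12593 + 5037 = 17631 J.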